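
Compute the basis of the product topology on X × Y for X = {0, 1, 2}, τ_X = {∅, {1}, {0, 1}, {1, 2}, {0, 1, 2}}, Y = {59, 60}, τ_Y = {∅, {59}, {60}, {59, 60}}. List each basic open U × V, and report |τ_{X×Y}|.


Basis B = {∅ × ∅, {1} × {59}, {1} × {60}, {0, 1} × {59}, {0, 1} × {60}, {1} × {59, 60}, {1, 2} × {59}, {1, 2} × {60}, {0, 1, 2} × {59}, {0, 1, 2} × {60}, {0, 1} × {59, 60}, {1, 2} × {59, 60}, {0, 1, 2} × {59, 60}}; |τ_{X×Y}| = 25.

Enumerate products U × V with U ∈ τ_X, V ∈ τ_Y (deduplicated):
  ∅ × ∅ = {} (∅)
  {1} × {59} = {(1,59)}
  {1} × {60} = {(1,60)}
  {0, 1} × {59} = {(0,59), (1,59)}
  {0, 1} × {60} = {(0,60), (1,60)}
  {1} × {59, 60} = {(1,59), (1,60)}
  {1, 2} × {59} = {(1,59), (2,59)}
  {1, 2} × {60} = {(1,60), (2,60)}
  {0, 1, 2} × {59} = {(0,59), (1,59), (2,59)}
  {0, 1, 2} × {60} = {(0,60), (1,60), (2,60)}
  {0, 1} × {59, 60} = {(0,59), (0,60), (1,59), (1,60)}
  {1, 2} × {59, 60} = {(1,59), (1,60), (2,59), (2,60)}
  {0, 1, 2} × {59, 60} = {(0,59), (0,60), (1,59), (1,60), (2,59), (2,60)}
These 13 distinct sets form the basis B.
Close under arbitrary unions to get τ_{X×Y}; counting gives |τ_{X×Y}| = 25.


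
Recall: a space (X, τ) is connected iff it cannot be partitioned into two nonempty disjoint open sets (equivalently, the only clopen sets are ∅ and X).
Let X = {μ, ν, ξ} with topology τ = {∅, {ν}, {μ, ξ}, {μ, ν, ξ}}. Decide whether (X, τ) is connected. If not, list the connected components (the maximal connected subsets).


(X, τ) is disconnected; components = [{ν}, {μ, ξ}].

Find clopen sets (U ∈ τ with X ∖ U ∈ τ):
  U = ∅, X ∖ U = {μ, ν, ξ} — both open, so U is clopen.
  U = {ν}, X ∖ U = {μ, ξ} — both open, so U is clopen.
  U = {μ, ξ}, X ∖ U = {ν} — both open, so U is clopen.
  U = {μ, ν, ξ}, X ∖ U = ∅ — both open, so U is clopen.
Nontrivial clopen(s) exist: e.g. {μ, ξ}. So (X, τ) is disconnected.
Compute connected components by grouping points that agree on all clopens:
  component: {ν}
  component: {μ, ξ}


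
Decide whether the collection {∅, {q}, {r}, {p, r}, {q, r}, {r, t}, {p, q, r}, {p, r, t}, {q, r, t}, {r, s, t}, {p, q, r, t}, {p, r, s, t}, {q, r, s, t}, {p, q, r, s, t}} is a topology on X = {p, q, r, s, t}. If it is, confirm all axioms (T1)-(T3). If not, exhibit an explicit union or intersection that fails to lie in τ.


τ IS a topology on X.

Axiom (T1): ∅ ∈ τ? Yes; X ∈ τ? Yes.
Axiom (T2/T3): check pairwise unions and intersections of members of τ.
All pairwise intersections and unions checked — each lies in τ. Therefore τ satisfies (T1), (T2), (T3): it IS a topology on X.


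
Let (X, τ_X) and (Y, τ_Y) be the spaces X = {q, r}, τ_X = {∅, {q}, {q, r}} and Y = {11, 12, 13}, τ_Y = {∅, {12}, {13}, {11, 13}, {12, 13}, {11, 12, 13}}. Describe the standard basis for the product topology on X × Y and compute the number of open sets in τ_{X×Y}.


Basis B = {∅ × ∅, {q} × {12}, {q} × {13}, {q} × {11, 13}, {q} × {12, 13}, {q, r} × {12}, {q, r} × {13}, {q} × {11, 12, 13}, {q, r} × {11, 13}, {q, r} × {12, 13}, {q, r} × {11, 12, 13}}; |τ_{X×Y}| = 18.

Enumerate products U × V with U ∈ τ_X, V ∈ τ_Y (deduplicated):
  ∅ × ∅ = {} (∅)
  {q} × {12} = {(q,12)}
  {q} × {13} = {(q,13)}
  {q} × {11, 13} = {(q,11), (q,13)}
  {q} × {12, 13} = {(q,12), (q,13)}
  {q, r} × {12} = {(q,12), (r,12)}
  {q, r} × {13} = {(q,13), (r,13)}
  {q} × {11, 12, 13} = {(q,11), (q,12), (q,13)}
  {q, r} × {11, 13} = {(q,11), (q,13), (r,11), (r,13)}
  {q, r} × {12, 13} = {(q,12), (q,13), (r,12), (r,13)}
  {q, r} × {11, 12, 13} = {(q,11), (q,12), (q,13), (r,11), (r,12), (r,13)}
These 11 distinct sets form the basis B.
Close under arbitrary unions to get τ_{X×Y}; counting gives |τ_{X×Y}| = 18.


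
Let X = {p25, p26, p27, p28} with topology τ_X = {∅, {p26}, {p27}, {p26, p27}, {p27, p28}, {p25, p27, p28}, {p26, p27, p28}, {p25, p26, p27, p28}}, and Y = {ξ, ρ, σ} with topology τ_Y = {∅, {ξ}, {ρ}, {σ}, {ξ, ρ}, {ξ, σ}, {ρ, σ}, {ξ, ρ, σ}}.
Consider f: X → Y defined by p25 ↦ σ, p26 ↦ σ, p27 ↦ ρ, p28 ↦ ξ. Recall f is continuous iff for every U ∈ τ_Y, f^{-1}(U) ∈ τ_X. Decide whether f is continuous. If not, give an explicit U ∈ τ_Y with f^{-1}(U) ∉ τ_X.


f is NOT continuous.

Compute f^{-1}(U) for each U ∈ τ_Y:
  U = ∅: f^{-1}(U) = ∅ ∈ τ_X ✓.
  U = {ξ}: f^{-1}(U) = {p28} ∉ τ_X ✗.
  U = {ρ}: f^{-1}(U) = {p27} ∈ τ_X ✓.
  U = {σ}: f^{-1}(U) = {p25, p26} ∉ τ_X ✗.
  U = {ξ, ρ}: f^{-1}(U) = {p27, p28} ∈ τ_X ✓.
  U = {ξ, σ}: f^{-1}(U) = {p25, p26, p28} ∉ τ_X ✗.
  U = {ρ, σ}: f^{-1}(U) = {p25, p26, p27} ∉ τ_X ✗.
  U = {ξ, ρ, σ}: f^{-1}(U) = {p25, p26, p27, p28} ∈ τ_X ✓.
Found U = {ξ} with f^{-1}(U) = {p28} not in τ_X. Therefore f is NOT continuous.


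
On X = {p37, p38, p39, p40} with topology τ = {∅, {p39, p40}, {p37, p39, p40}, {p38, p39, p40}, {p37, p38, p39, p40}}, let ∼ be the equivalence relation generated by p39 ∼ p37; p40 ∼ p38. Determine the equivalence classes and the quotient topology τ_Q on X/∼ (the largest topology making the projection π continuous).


X/∼ = {[p37=p39], [p38=p40]}; |τ_Q| = 2.

Equivalence classes: [p37=p39], [p38=p40].
Quotient map π: X → X/∼ sends p37 ↦ [p37=p39], p38 ↦ [p38=p40], p39 ↦ [p37=p39], p40 ↦ [p38=p40].
For each subset V ⊆ X/∼, compute π^{-1}(V) ⊆ X and check whether π^{-1}(V) ∈ τ. V is open in τ_Q iff π^{-1}(V) ∈ τ.
  V = {}: π^{-1}(V) = ∅ ∈ τ ✓.
  V = {[p37=p39]}: π^{-1}(V) = {p37, p39} ∉ τ ✗.
  V = {[p38=p40]}: π^{-1}(V) = {p38, p40} ∉ τ ✗.
  V = {[p37=p39], [p38=p40]}: π^{-1}(V) = {p37, p38, p39, p40} ∈ τ ✓.
Open sets in the quotient: τ_Q = {{}, {[p37=p39], [p38=p40]}} (2 elements).


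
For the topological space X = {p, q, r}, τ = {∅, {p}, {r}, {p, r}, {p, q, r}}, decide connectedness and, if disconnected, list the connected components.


(X, τ) is connected.

Find clopen sets (U ∈ τ with X ∖ U ∈ τ):
  U = ∅, X ∖ U = {p, q, r} — both open, so U is clopen.
  U = {p, q, r}, X ∖ U = ∅ — both open, so U is clopen.
Only trivial clopens (∅ and X) exist, so (X, τ) is connected.
Compute connected components by grouping points that agree on all clopens:
  component: {p, q, r}


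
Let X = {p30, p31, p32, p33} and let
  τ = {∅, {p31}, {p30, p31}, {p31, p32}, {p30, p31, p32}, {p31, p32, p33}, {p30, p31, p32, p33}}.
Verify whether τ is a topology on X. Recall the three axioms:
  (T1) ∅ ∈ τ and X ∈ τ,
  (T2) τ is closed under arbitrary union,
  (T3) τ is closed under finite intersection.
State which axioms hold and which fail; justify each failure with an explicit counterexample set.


τ IS a topology on X.

Axiom (T1): ∅ ∈ τ? Yes; X ∈ τ? Yes.
Axiom (T2/T3): check pairwise unions and intersections of members of τ.
All pairwise intersections and unions checked — each lies in τ. Therefore τ satisfies (T1), (T2), (T3): it IS a topology on X.


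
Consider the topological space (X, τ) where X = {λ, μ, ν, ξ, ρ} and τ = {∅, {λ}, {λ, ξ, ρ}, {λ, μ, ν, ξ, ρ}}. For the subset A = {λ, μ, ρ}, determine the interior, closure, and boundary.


int(A) = {λ}, cl(A) = {λ, μ, ν, ξ, ρ}, ∂A = {μ, ν, ξ, ρ}.

Closed sets in (X, τ) are complements of opens:
  closed(X, τ) = {∅, {μ, ν}, {μ, ν, ξ, ρ}, {λ, μ, ν, ξ, ρ}}.
int(A) = ⋃ {U ∈ τ : U ⊆ A}. Opens contained in A: ∅, {λ}.
Taking the union of these: int(A) = {λ}.
cl(A) = ⋂ {C closed : A ⊆ C}. Closed sets containing A: {λ, μ, ν, ξ, ρ}.
Intersecting these: cl(A) = {λ, μ, ν, ξ, ρ}.
∂A = cl(A) ∖ int(A) = {λ, μ, ν, ξ, ρ} ∖ {λ} = {μ, ν, ξ, ρ}.


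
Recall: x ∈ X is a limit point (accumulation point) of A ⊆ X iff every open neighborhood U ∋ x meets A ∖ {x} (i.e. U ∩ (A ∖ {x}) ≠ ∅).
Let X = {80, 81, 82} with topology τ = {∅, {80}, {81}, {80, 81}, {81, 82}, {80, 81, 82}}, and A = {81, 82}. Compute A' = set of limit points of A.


A' = {82}

For each x ∈ X, list the open sets U ∈ τ with x ∈ U, then check whether U ∩ (A ∖ {x}) ≠ ∅ for every such U.
  x = 80: open {80} ∋ x has {80} ∩ (A ∖ {80}) = ∅, so x is NOT a limit point.
  x = 81: open {81} ∋ x has {81} ∩ (A ∖ {81}) = ∅, so x is NOT a limit point.
  x = 82: opens ∋ x are {81, 82}, {80, 81, 82}; each meets A ∖ {82}, so x IS a limit point.
Collecting: A' = {82}.


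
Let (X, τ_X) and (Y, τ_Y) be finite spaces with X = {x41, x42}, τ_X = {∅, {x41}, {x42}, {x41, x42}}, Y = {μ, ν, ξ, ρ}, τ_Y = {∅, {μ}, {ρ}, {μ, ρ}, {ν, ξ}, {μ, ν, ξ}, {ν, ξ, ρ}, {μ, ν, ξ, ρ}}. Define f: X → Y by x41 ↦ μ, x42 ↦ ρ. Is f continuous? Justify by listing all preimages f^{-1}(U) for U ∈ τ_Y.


f IS continuous.

Compute f^{-1}(U) for each U ∈ τ_Y:
  U = ∅: f^{-1}(U) = ∅ ∈ τ_X ✓.
  U = {μ}: f^{-1}(U) = {x41} ∈ τ_X ✓.
  U = {ρ}: f^{-1}(U) = {x42} ∈ τ_X ✓.
  U = {μ, ρ}: f^{-1}(U) = {x41, x42} ∈ τ_X ✓.
  U = {ν, ξ}: f^{-1}(U) = ∅ ∈ τ_X ✓.
  U = {μ, ν, ξ}: f^{-1}(U) = {x41} ∈ τ_X ✓.
  U = {ν, ξ, ρ}: f^{-1}(U) = {x42} ∈ τ_X ✓.
  U = {μ, ν, ξ, ρ}: f^{-1}(U) = {x41, x42} ∈ τ_X ✓.
Every preimage lies in τ_X, so f IS continuous.


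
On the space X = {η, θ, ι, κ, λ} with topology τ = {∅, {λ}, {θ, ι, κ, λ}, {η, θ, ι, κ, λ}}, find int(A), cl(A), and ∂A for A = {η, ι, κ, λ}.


int(A) = {λ}, cl(A) = {η, θ, ι, κ, λ}, ∂A = {η, θ, ι, κ}.

Closed sets in (X, τ) are complements of opens:
  closed(X, τ) = {∅, {η}, {η, θ, ι, κ}, {η, θ, ι, κ, λ}}.
int(A) = ⋃ {U ∈ τ : U ⊆ A}. Opens contained in A: ∅, {λ}.
Taking the union of these: int(A) = {λ}.
cl(A) = ⋂ {C closed : A ⊆ C}. Closed sets containing A: {η, θ, ι, κ, λ}.
Intersecting these: cl(A) = {η, θ, ι, κ, λ}.
∂A = cl(A) ∖ int(A) = {η, θ, ι, κ, λ} ∖ {λ} = {η, θ, ι, κ}.


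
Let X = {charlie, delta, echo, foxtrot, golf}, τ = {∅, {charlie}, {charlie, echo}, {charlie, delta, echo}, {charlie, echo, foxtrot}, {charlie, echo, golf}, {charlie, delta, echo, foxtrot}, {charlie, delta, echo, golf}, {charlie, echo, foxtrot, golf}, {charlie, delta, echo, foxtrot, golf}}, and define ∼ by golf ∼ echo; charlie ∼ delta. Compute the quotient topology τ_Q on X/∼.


X/∼ = {[charlie=delta], [echo=golf], [foxtrot]}; |τ_Q| = 3.

Equivalence classes: [charlie=delta], [echo=golf], [foxtrot].
Quotient map π: X → X/∼ sends charlie ↦ [charlie=delta], delta ↦ [charlie=delta], echo ↦ [echo=golf], foxtrot ↦ [foxtrot], golf ↦ [echo=golf].
For each subset V ⊆ X/∼, compute π^{-1}(V) ⊆ X and check whether π^{-1}(V) ∈ τ. V is open in τ_Q iff π^{-1}(V) ∈ τ.
  V = {}: π^{-1}(V) = ∅ ∈ τ ✓.
  V = {[charlie=delta]}: π^{-1}(V) = {charlie, delta} ∉ τ ✗.
  V = {[echo=golf]}: π^{-1}(V) = {echo, golf} ∉ τ ✗.
  V = {[charlie=delta], [echo=golf]}: π^{-1}(V) = {charlie, delta, echo, golf} ∈ τ ✓.
  V = {[foxtrot]}: π^{-1}(V) = {foxtrot} ∉ τ ✗.
  V = {[charlie=delta], [foxtrot]}: π^{-1}(V) = {charlie, delta, foxtrot} ∉ τ ✗.
  V = {[echo=golf], [foxtrot]}: π^{-1}(V) = {echo, foxtrot, golf} ∉ τ ✗.
  V = {[charlie=delta], [echo=golf], [foxtrot]}: π^{-1}(V) = {charlie, delta, echo, foxtrot, golf} ∈ τ ✓.
Open sets in the quotient: τ_Q = {{}, {[charlie=delta], [echo=golf]}, {[charlie=delta], [echo=golf], [foxtrot]}} (3 elements).


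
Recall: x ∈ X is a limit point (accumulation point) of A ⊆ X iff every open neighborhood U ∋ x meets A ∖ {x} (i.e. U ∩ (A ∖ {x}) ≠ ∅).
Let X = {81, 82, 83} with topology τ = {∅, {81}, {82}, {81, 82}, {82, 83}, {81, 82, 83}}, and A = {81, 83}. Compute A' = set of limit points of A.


A' = ∅

For each x ∈ X, list the open sets U ∈ τ with x ∈ U, then check whether U ∩ (A ∖ {x}) ≠ ∅ for every such U.
  x = 81: open {81} ∋ x has {81} ∩ (A ∖ {81}) = ∅, so x is NOT a limit point.
  x = 82: open {82} ∋ x has {82} ∩ (A ∖ {82}) = ∅, so x is NOT a limit point.
  x = 83: open {82, 83} ∋ x has {82, 83} ∩ (A ∖ {83}) = ∅, so x is NOT a limit point.
Collecting: A' = ∅.


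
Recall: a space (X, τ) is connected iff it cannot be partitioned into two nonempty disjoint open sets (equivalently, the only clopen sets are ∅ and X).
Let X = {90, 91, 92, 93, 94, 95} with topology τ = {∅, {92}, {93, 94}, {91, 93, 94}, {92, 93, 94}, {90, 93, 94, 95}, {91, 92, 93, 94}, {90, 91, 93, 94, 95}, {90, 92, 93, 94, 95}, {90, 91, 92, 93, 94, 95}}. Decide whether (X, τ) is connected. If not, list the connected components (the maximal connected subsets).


(X, τ) is disconnected; components = [{92}, {90, 91, 93, 94, 95}].

Find clopen sets (U ∈ τ with X ∖ U ∈ τ):
  U = ∅, X ∖ U = {90, 91, 92, 93, 94, 95} — both open, so U is clopen.
  U = {92}, X ∖ U = {90, 91, 93, 94, 95} — both open, so U is clopen.
  U = {90, 91, 93, 94, 95}, X ∖ U = {92} — both open, so U is clopen.
  U = {90, 91, 92, 93, 94, 95}, X ∖ U = ∅ — both open, so U is clopen.
Nontrivial clopen(s) exist: e.g. {92}. So (X, τ) is disconnected.
Compute connected components by grouping points that agree on all clopens:
  component: {92}
  component: {90, 91, 93, 94, 95}


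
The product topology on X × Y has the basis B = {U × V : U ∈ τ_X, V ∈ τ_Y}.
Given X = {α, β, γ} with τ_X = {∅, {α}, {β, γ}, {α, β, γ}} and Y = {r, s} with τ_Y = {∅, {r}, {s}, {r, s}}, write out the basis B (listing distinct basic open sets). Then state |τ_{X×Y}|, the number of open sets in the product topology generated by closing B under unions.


Basis B = {∅ × ∅, {α} × {r}, {α} × {s}, {α} × {r, s}, {β, γ} × {r}, {β, γ} × {s}, {α, β, γ} × {r}, {α, β, γ} × {s}, {β, γ} × {r, s}, {α, β, γ} × {r, s}}; |τ_{X×Y}| = 16.

Enumerate products U × V with U ∈ τ_X, V ∈ τ_Y (deduplicated):
  ∅ × ∅ = {} (∅)
  {α} × {r} = {(α,r)}
  {α} × {s} = {(α,s)}
  {α} × {r, s} = {(α,r), (α,s)}
  {β, γ} × {r} = {(β,r), (γ,r)}
  {β, γ} × {s} = {(β,s), (γ,s)}
  {α, β, γ} × {r} = {(α,r), (β,r), (γ,r)}
  {α, β, γ} × {s} = {(α,s), (β,s), (γ,s)}
  {β, γ} × {r, s} = {(β,r), (β,s), (γ,r), (γ,s)}
  {α, β, γ} × {r, s} = {(α,r), (α,s), (β,r), (β,s), (γ,r), (γ,s)}
These 10 distinct sets form the basis B.
Close under arbitrary unions to get τ_{X×Y}; counting gives |τ_{X×Y}| = 16.


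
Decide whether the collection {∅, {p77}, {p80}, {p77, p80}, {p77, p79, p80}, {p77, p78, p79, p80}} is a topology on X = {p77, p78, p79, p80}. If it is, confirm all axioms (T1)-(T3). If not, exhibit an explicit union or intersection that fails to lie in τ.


τ IS a topology on X.

Axiom (T1): ∅ ∈ τ? Yes; X ∈ τ? Yes.
Axiom (T2/T3): check pairwise unions and intersections of members of τ.
All pairwise intersections and unions checked — each lies in τ. Therefore τ satisfies (T1), (T2), (T3): it IS a topology on X.


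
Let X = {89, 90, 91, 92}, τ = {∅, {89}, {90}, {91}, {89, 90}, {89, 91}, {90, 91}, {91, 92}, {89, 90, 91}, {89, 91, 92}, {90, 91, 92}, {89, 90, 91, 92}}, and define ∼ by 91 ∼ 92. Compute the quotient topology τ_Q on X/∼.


X/∼ = {[89], [90], [91=92]}; |τ_Q| = 8.

Equivalence classes: [89], [90], [91=92].
Quotient map π: X → X/∼ sends 89 ↦ [89], 90 ↦ [90], 91 ↦ [91=92], 92 ↦ [91=92].
For each subset V ⊆ X/∼, compute π^{-1}(V) ⊆ X and check whether π^{-1}(V) ∈ τ. V is open in τ_Q iff π^{-1}(V) ∈ τ.
  V = {}: π^{-1}(V) = ∅ ∈ τ ✓.
  V = {[89]}: π^{-1}(V) = {89} ∈ τ ✓.
  V = {[90]}: π^{-1}(V) = {90} ∈ τ ✓.
  V = {[89], [90]}: π^{-1}(V) = {89, 90} ∈ τ ✓.
  V = {[91=92]}: π^{-1}(V) = {91, 92} ∈ τ ✓.
  V = {[89], [91=92]}: π^{-1}(V) = {89, 91, 92} ∈ τ ✓.
  V = {[90], [91=92]}: π^{-1}(V) = {90, 91, 92} ∈ τ ✓.
  V = {[89], [90], [91=92]}: π^{-1}(V) = {89, 90, 91, 92} ∈ τ ✓.
Open sets in the quotient: τ_Q = {{}, {[89]}, {[90]}, {[89], [90]}, {[91=92]}, {[89], [91=92]}, {[90], [91=92]}, {[89], [90], [91=92]}} (8 elements).


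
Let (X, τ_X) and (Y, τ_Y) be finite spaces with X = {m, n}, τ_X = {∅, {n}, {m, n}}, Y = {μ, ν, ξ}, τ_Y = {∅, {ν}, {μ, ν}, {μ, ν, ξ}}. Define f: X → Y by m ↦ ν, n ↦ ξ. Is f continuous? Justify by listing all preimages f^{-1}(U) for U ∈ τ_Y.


f is NOT continuous.

Compute f^{-1}(U) for each U ∈ τ_Y:
  U = ∅: f^{-1}(U) = ∅ ∈ τ_X ✓.
  U = {ν}: f^{-1}(U) = {m} ∉ τ_X ✗.
  U = {μ, ν}: f^{-1}(U) = {m} ∉ τ_X ✗.
  U = {μ, ν, ξ}: f^{-1}(U) = {m, n} ∈ τ_X ✓.
Found U = {ν} with f^{-1}(U) = {m} not in τ_X. Therefore f is NOT continuous.


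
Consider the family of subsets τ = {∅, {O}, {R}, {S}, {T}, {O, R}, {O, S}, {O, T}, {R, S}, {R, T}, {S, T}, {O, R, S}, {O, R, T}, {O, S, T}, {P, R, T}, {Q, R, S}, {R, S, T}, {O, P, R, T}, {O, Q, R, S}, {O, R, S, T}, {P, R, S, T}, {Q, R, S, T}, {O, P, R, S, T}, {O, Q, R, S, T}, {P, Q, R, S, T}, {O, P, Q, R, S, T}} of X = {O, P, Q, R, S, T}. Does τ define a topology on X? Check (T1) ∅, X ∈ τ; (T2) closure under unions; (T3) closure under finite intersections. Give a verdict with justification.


τ IS a topology on X.

Axiom (T1): ∅ ∈ τ? Yes; X ∈ τ? Yes.
Axiom (T2/T3): check pairwise unions and intersections of members of τ.
All pairwise intersections and unions checked — each lies in τ. Therefore τ satisfies (T1), (T2), (T3): it IS a topology on X.


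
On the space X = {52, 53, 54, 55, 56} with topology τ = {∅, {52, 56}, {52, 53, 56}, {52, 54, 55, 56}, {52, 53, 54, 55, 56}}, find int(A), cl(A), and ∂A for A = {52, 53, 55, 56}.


int(A) = {52, 53, 56}, cl(A) = {52, 53, 54, 55, 56}, ∂A = {54, 55}.

Closed sets in (X, τ) are complements of opens:
  closed(X, τ) = {∅, {53}, {54, 55}, {53, 54, 55}, {52, 53, 54, 55, 56}}.
int(A) = ⋃ {U ∈ τ : U ⊆ A}. Opens contained in A: ∅, {52, 56}, {52, 53, 56}.
Taking the union of these: int(A) = {52, 53, 56}.
cl(A) = ⋂ {C closed : A ⊆ C}. Closed sets containing A: {52, 53, 54, 55, 56}.
Intersecting these: cl(A) = {52, 53, 54, 55, 56}.
∂A = cl(A) ∖ int(A) = {52, 53, 54, 55, 56} ∖ {52, 53, 56} = {54, 55}.


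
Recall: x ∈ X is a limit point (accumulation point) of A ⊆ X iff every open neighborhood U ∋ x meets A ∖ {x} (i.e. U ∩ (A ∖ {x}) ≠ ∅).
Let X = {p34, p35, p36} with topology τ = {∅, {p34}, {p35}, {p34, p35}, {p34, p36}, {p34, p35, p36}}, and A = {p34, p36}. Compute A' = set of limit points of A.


A' = {p36}

For each x ∈ X, list the open sets U ∈ τ with x ∈ U, then check whether U ∩ (A ∖ {x}) ≠ ∅ for every such U.
  x = p34: open {p34} ∋ x has {p34} ∩ (A ∖ {p34}) = ∅, so x is NOT a limit point.
  x = p35: open {p35} ∋ x has {p35} ∩ (A ∖ {p35}) = ∅, so x is NOT a limit point.
  x = p36: opens ∋ x are {p34, p36}, {p34, p35, p36}; each meets A ∖ {p36}, so x IS a limit point.
Collecting: A' = {p36}.


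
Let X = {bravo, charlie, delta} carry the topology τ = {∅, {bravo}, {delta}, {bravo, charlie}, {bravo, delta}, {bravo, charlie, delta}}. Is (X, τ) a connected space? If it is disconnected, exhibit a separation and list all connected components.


(X, τ) is disconnected; components = [{delta}, {bravo, charlie}].

Find clopen sets (U ∈ τ with X ∖ U ∈ τ):
  U = ∅, X ∖ U = {bravo, charlie, delta} — both open, so U is clopen.
  U = {delta}, X ∖ U = {bravo, charlie} — both open, so U is clopen.
  U = {bravo, charlie}, X ∖ U = {delta} — both open, so U is clopen.
  U = {bravo, charlie, delta}, X ∖ U = ∅ — both open, so U is clopen.
Nontrivial clopen(s) exist: e.g. {delta}. So (X, τ) is disconnected.
Compute connected components by grouping points that agree on all clopens:
  component: {delta}
  component: {bravo, charlie}


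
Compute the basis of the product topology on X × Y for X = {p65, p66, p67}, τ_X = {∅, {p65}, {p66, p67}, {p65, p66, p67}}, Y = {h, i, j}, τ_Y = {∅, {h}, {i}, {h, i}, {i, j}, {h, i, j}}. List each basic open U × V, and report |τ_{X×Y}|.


Basis B = {∅ × ∅, {p65} × {h}, {p65} × {i}, {p65} × {h, i}, {p65} × {i, j}, {p66, p67} × {h}, {p66, p67} × {i}, {p65} × {h, i, j}, {p65, p66, p67} × {h}, {p65, p66, p67} × {i}, {p66, p67} × {h, i}, {p66, p67} × {i, j}, {p65, p66, p67} × {h, i}, {p65, p66, p67} × {i, j}, {p66, p67} × {h, i, j}, {p65, p66, p67} × {h, i, j}}; |τ_{X×Y}| = 36.

Enumerate products U × V with U ∈ τ_X, V ∈ τ_Y (deduplicated):
  ∅ × ∅ = {} (∅)
  {p65} × {h} = {(p65,h)}
  {p65} × {i} = {(p65,i)}
  {p65} × {h, i} = {(p65,h), (p65,i)}
  {p65} × {i, j} = {(p65,i), (p65,j)}
  {p66, p67} × {h} = {(p66,h), (p67,h)}
  {p66, p67} × {i} = {(p66,i), (p67,i)}
  {p65} × {h, i, j} = {(p65,h), (p65,i), (p65,j)}
  {p65, p66, p67} × {h} = {(p65,h), (p66,h), (p67,h)}
  {p65, p66, p67} × {i} = {(p65,i), (p66,i), (p67,i)}
  {p66, p67} × {h, i} = {(p66,h), (p66,i), (p67,h), (p67,i)}
  {p66, p67} × {i, j} = {(p66,i), (p66,j), (p67,i), (p67,j)}
  {p65, p66, p67} × {h, i} = {(p65,h), (p65,i), (p66,h), (p66,i), (p67,h), (p67,i)}
  {p65, p66, p67} × {i, j} = {(p65,i), (p65,j), (p66,i), (p66,j), (p67,i), (p67,j)}
  {p66, p67} × {h, i, j} = {(p66,h), (p66,i), (p66,j), (p67,h), (p67,i), (p67,j)}
  {p65, p66, p67} × {h, i, j} = {(p65,h), (p65,i), (p65,j), (p66,h), (p66,i), (p66,j), (p67,h), (p67,i), (p67,j)}
These 16 distinct sets form the basis B.
Close under arbitrary unions to get τ_{X×Y}; counting gives |τ_{X×Y}| = 36.


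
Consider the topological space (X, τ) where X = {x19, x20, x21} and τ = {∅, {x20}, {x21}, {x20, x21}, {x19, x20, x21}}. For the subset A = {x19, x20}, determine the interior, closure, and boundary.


int(A) = {x20}, cl(A) = {x19, x20}, ∂A = {x19}.

Closed sets in (X, τ) are complements of opens:
  closed(X, τ) = {∅, {x19}, {x19, x20}, {x19, x21}, {x19, x20, x21}}.
int(A) = ⋃ {U ∈ τ : U ⊆ A}. Opens contained in A: ∅, {x20}.
Taking the union of these: int(A) = {x20}.
cl(A) = ⋂ {C closed : A ⊆ C}. Closed sets containing A: {x19, x20}, {x19, x20, x21}.
Intersecting these: cl(A) = {x19, x20}.
∂A = cl(A) ∖ int(A) = {x19, x20} ∖ {x20} = {x19}.


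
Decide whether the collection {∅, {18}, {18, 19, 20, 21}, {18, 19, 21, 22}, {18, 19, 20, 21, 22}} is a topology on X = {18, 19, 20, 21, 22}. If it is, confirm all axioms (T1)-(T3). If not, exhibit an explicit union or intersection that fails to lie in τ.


τ is NOT a topology on X.

Axiom (T1): ∅ ∈ τ? Yes; X ∈ τ? Yes.
Axiom (T2/T3): check pairwise unions and intersections of members of τ.
Counterexample for (T3): {18, 19, 20, 21} ∩ {18, 19, 21, 22} = {18, 19, 21} ∉ τ. Therefore τ is NOT a topology.


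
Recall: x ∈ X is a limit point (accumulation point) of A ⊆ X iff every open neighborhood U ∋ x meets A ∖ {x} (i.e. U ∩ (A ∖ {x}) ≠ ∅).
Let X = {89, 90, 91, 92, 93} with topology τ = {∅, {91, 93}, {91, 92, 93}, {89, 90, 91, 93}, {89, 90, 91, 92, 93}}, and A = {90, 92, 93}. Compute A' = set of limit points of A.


A' = {89, 90, 91, 92}

For each x ∈ X, list the open sets U ∈ τ with x ∈ U, then check whether U ∩ (A ∖ {x}) ≠ ∅ for every such U.
  x = 89: opens ∋ x are {89, 90, 91, 93}, {89, 90, 91, 92, 93}; each meets A ∖ {89}, so x IS a limit point.
  x = 90: opens ∋ x are {89, 90, 91, 93}, {89, 90, 91, 92, 93}; each meets A ∖ {90}, so x IS a limit point.
  x = 91: opens ∋ x are {91, 93}, {91, 92, 93}, {89, 90, 91, 93}, {89, 90, 91, 92, 93}; each meets A ∖ {91}, so x IS a limit point.
  x = 92: opens ∋ x are {91, 92, 93}, {89, 90, 91, 92, 93}; each meets A ∖ {92}, so x IS a limit point.
  x = 93: open {91, 93} ∋ x has {91, 93} ∩ (A ∖ {93}) = ∅, so x is NOT a limit point.
Collecting: A' = {89, 90, 91, 92}.


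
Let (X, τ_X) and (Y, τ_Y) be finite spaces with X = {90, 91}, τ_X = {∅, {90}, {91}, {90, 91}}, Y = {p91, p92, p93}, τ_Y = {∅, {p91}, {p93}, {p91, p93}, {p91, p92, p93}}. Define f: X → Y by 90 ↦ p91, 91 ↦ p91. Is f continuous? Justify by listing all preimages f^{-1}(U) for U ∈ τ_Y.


f IS continuous.

Compute f^{-1}(U) for each U ∈ τ_Y:
  U = ∅: f^{-1}(U) = ∅ ∈ τ_X ✓.
  U = {p91}: f^{-1}(U) = {90, 91} ∈ τ_X ✓.
  U = {p93}: f^{-1}(U) = ∅ ∈ τ_X ✓.
  U = {p91, p93}: f^{-1}(U) = {90, 91} ∈ τ_X ✓.
  U = {p91, p92, p93}: f^{-1}(U) = {90, 91} ∈ τ_X ✓.
Every preimage lies in τ_X, so f IS continuous.


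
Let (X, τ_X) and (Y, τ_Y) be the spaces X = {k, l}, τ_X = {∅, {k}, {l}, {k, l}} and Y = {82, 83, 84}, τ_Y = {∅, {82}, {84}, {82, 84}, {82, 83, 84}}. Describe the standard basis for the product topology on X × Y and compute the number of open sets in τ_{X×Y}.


Basis B = {∅ × ∅, {k} × {82}, {k} × {84}, {l} × {82}, {l} × {84}, {k} × {82, 84}, {k, l} × {82}, {k, l} × {84}, {l} × {82, 84}, {k} × {82, 83, 84}, {l} × {82, 83, 84}, {k, l} × {82, 84}, {k, l} × {82, 83, 84}}; |τ_{X×Y}| = 25.

Enumerate products U × V with U ∈ τ_X, V ∈ τ_Y (deduplicated):
  ∅ × ∅ = {} (∅)
  {k} × {82} = {(k,82)}
  {k} × {84} = {(k,84)}
  {l} × {82} = {(l,82)}
  {l} × {84} = {(l,84)}
  {k} × {82, 84} = {(k,82), (k,84)}
  {k, l} × {82} = {(k,82), (l,82)}
  {k, l} × {84} = {(k,84), (l,84)}
  {l} × {82, 84} = {(l,82), (l,84)}
  {k} × {82, 83, 84} = {(k,82), (k,83), (k,84)}
  {l} × {82, 83, 84} = {(l,82), (l,83), (l,84)}
  {k, l} × {82, 84} = {(k,82), (k,84), (l,82), (l,84)}
  {k, l} × {82, 83, 84} = {(k,82), (k,83), (k,84), (l,82), (l,83), (l,84)}
These 13 distinct sets form the basis B.
Close under arbitrary unions to get τ_{X×Y}; counting gives |τ_{X×Y}| = 25.


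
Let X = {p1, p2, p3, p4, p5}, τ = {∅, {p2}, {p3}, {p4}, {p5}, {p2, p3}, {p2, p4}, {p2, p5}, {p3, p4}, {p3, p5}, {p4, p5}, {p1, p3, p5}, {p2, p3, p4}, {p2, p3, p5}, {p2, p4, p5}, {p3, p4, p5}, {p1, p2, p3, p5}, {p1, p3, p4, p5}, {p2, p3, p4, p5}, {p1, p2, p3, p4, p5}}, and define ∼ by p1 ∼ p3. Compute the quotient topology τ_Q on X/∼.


X/∼ = {[p1=p3], [p2], [p4], [p5]}; |τ_Q| = 12.

Equivalence classes: [p1=p3], [p2], [p4], [p5].
Quotient map π: X → X/∼ sends p1 ↦ [p1=p3], p2 ↦ [p2], p3 ↦ [p1=p3], p4 ↦ [p4], p5 ↦ [p5].
For each subset V ⊆ X/∼, compute π^{-1}(V) ⊆ X and check whether π^{-1}(V) ∈ τ. V is open in τ_Q iff π^{-1}(V) ∈ τ.
  V = {}: π^{-1}(V) = ∅ ∈ τ ✓.
  V = {[p1=p3]}: π^{-1}(V) = {p1, p3} ∉ τ ✗.
  V = {[p2]}: π^{-1}(V) = {p2} ∈ τ ✓.
  V = {[p1=p3], [p2]}: π^{-1}(V) = {p1, p2, p3} ∉ τ ✗.
  V = {[p4]}: π^{-1}(V) = {p4} ∈ τ ✓.
  V = {[p1=p3], [p4]}: π^{-1}(V) = {p1, p3, p4} ∉ τ ✗.
  V = {[p2], [p4]}: π^{-1}(V) = {p2, p4} ∈ τ ✓.
  V = {[p1=p3], [p2], [p4]}: π^{-1}(V) = {p1, p2, p3, p4} ∉ τ ✗.
  V = {[p5]}: π^{-1}(V) = {p5} ∈ τ ✓.
  V = {[p1=p3], [p5]}: π^{-1}(V) = {p1, p3, p5} ∈ τ ✓.
  V = {[p2], [p5]}: π^{-1}(V) = {p2, p5} ∈ τ ✓.
  V = {[p1=p3], [p2], [p5]}: π^{-1}(V) = {p1, p2, p3, p5} ∈ τ ✓.
  V = {[p4], [p5]}: π^{-1}(V) = {p4, p5} ∈ τ ✓.
  V = {[p1=p3], [p4], [p5]}: π^{-1}(V) = {p1, p3, p4, p5} ∈ τ ✓.
  V = {[p2], [p4], [p5]}: π^{-1}(V) = {p2, p4, p5} ∈ τ ✓.
  V = {[p1=p3], [p2], [p4], [p5]}: π^{-1}(V) = {p1, p2, p3, p4, p5} ∈ τ ✓.
Open sets in the quotient: τ_Q = {{}, {[p2]}, {[p4]}, {[p2], [p4]}, {[p5]}, {[p1=p3], [p5]}, {[p2], [p5]}, {[p1=p3], [p2], [p5]}, {[p4], [p5]}, {[p1=p3], [p4], [p5]}, {[p2], [p4], [p5]}, {[p1=p3], [p2], [p4], [p5]}} (12 elements).


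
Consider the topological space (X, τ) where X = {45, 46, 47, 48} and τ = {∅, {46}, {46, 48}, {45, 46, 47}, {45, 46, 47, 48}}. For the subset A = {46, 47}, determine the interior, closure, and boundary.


int(A) = {46}, cl(A) = {45, 46, 47, 48}, ∂A = {45, 47, 48}.

Closed sets in (X, τ) are complements of opens:
  closed(X, τ) = {∅, {48}, {45, 47}, {45, 47, 48}, {45, 46, 47, 48}}.
int(A) = ⋃ {U ∈ τ : U ⊆ A}. Opens contained in A: ∅, {46}.
Taking the union of these: int(A) = {46}.
cl(A) = ⋂ {C closed : A ⊆ C}. Closed sets containing A: {45, 46, 47, 48}.
Intersecting these: cl(A) = {45, 46, 47, 48}.
∂A = cl(A) ∖ int(A) = {45, 46, 47, 48} ∖ {46} = {45, 47, 48}.


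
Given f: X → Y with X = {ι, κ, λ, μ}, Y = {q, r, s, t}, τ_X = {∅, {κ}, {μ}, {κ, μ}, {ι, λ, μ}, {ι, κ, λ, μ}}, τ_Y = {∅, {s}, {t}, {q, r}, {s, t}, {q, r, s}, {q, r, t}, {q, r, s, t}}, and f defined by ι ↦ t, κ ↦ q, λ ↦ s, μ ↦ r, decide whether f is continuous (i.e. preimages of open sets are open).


f is NOT continuous.

Compute f^{-1}(U) for each U ∈ τ_Y:
  U = ∅: f^{-1}(U) = ∅ ∈ τ_X ✓.
  U = {s}: f^{-1}(U) = {λ} ∉ τ_X ✗.
  U = {t}: f^{-1}(U) = {ι} ∉ τ_X ✗.
  U = {q, r}: f^{-1}(U) = {κ, μ} ∈ τ_X ✓.
  U = {s, t}: f^{-1}(U) = {ι, λ} ∉ τ_X ✗.
  U = {q, r, s}: f^{-1}(U) = {κ, λ, μ} ∉ τ_X ✗.
  U = {q, r, t}: f^{-1}(U) = {ι, κ, μ} ∉ τ_X ✗.
  U = {q, r, s, t}: f^{-1}(U) = {ι, κ, λ, μ} ∈ τ_X ✓.
Found U = {s} with f^{-1}(U) = {λ} not in τ_X. Therefore f is NOT continuous.


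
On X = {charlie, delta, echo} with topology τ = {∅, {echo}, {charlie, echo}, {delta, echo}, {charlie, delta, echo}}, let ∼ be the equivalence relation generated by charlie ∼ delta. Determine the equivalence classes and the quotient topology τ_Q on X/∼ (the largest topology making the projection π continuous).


X/∼ = {[charlie=delta], [echo]}; |τ_Q| = 3.

Equivalence classes: [charlie=delta], [echo].
Quotient map π: X → X/∼ sends charlie ↦ [charlie=delta], delta ↦ [charlie=delta], echo ↦ [echo].
For each subset V ⊆ X/∼, compute π^{-1}(V) ⊆ X and check whether π^{-1}(V) ∈ τ. V is open in τ_Q iff π^{-1}(V) ∈ τ.
  V = {}: π^{-1}(V) = ∅ ∈ τ ✓.
  V = {[charlie=delta]}: π^{-1}(V) = {charlie, delta} ∉ τ ✗.
  V = {[echo]}: π^{-1}(V) = {echo} ∈ τ ✓.
  V = {[charlie=delta], [echo]}: π^{-1}(V) = {charlie, delta, echo} ∈ τ ✓.
Open sets in the quotient: τ_Q = {{}, {[echo]}, {[charlie=delta], [echo]}} (3 elements).


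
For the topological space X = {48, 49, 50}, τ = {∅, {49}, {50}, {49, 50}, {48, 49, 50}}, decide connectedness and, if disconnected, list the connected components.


(X, τ) is connected.

Find clopen sets (U ∈ τ with X ∖ U ∈ τ):
  U = ∅, X ∖ U = {48, 49, 50} — both open, so U is clopen.
  U = {48, 49, 50}, X ∖ U = ∅ — both open, so U is clopen.
Only trivial clopens (∅ and X) exist, so (X, τ) is connected.
Compute connected components by grouping points that agree on all clopens:
  component: {48, 49, 50}


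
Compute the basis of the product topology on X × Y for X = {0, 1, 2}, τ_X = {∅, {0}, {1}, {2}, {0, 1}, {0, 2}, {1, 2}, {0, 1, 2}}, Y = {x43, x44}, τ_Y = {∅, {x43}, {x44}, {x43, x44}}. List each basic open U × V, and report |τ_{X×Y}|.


Basis B = {∅ × ∅, {0} × {x43}, {0} × {x44}, {1} × {x43}, {1} × {x44}, {2} × {x43}, {2} × {x44}, {0} × {x43, x44}, {0, 1} × {x43}, {0, 2} × {x43}, {0, 1} × {x44}, {0, 2} × {x44}, {1} × {x43, x44}, {1, 2} × {x43}, {1, 2} × {x44}, {2} × {x43, x44}, {0, 1, 2} × {x43}, {0, 1, 2} × {x44}, {0, 1} × {x43, x44}, {0, 2} × {x43, x44}, {1, 2} × {x43, x44}, {0, 1, 2} × {x43, x44}}; |τ_{X×Y}| = 64.

Enumerate products U × V with U ∈ τ_X, V ∈ τ_Y (deduplicated):
  ∅ × ∅ = {} (∅)
  {0} × {x43} = {(0,x43)}
  {0} × {x44} = {(0,x44)}
  {1} × {x43} = {(1,x43)}
  {1} × {x44} = {(1,x44)}
  {2} × {x43} = {(2,x43)}
  {2} × {x44} = {(2,x44)}
  {0} × {x43, x44} = {(0,x43), (0,x44)}
  {0, 1} × {x43} = {(0,x43), (1,x43)}
  {0, 2} × {x43} = {(0,x43), (2,x43)}
  {0, 1} × {x44} = {(0,x44), (1,x44)}
  {0, 2} × {x44} = {(0,x44), (2,x44)}
  {1} × {x43, x44} = {(1,x43), (1,x44)}
  {1, 2} × {x43} = {(1,x43), (2,x43)}
  {1, 2} × {x44} = {(1,x44), (2,x44)}
  {2} × {x43, x44} = {(2,x43), (2,x44)}
  {0, 1, 2} × {x43} = {(0,x43), (1,x43), (2,x43)}
  {0, 1, 2} × {x44} = {(0,x44), (1,x44), (2,x44)}
  {0, 1} × {x43, x44} = {(0,x43), (0,x44), (1,x43), (1,x44)}
  {0, 2} × {x43, x44} = {(0,x43), (0,x44), (2,x43), (2,x44)}
  {1, 2} × {x43, x44} = {(1,x43), (1,x44), (2,x43), (2,x44)}
  {0, 1, 2} × {x43, x44} = {(0,x43), (0,x44), (1,x43), (1,x44), (2,x43), (2,x44)}
These 22 distinct sets form the basis B.
Close under arbitrary unions to get τ_{X×Y}; counting gives |τ_{X×Y}| = 64.


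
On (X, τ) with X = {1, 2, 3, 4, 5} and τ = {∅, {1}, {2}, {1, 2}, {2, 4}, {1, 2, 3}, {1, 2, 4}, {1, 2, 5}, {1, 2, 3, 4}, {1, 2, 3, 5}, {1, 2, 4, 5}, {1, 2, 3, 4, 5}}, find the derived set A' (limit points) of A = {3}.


A' = ∅

For each x ∈ X, list the open sets U ∈ τ with x ∈ U, then check whether U ∩ (A ∖ {x}) ≠ ∅ for every such U.
  x = 1: open {1} ∋ x has {1} ∩ (A ∖ {1}) = ∅, so x is NOT a limit point.
  x = 2: open {2} ∋ x has {2} ∩ (A ∖ {2}) = ∅, so x is NOT a limit point.
  x = 3: open {1, 2, 3} ∋ x has {1, 2, 3} ∩ (A ∖ {3}) = ∅, so x is NOT a limit point.
  x = 4: open {2, 4} ∋ x has {2, 4} ∩ (A ∖ {4}) = ∅, so x is NOT a limit point.
  x = 5: open {1, 2, 5} ∋ x has {1, 2, 5} ∩ (A ∖ {5}) = ∅, so x is NOT a limit point.
Collecting: A' = ∅.


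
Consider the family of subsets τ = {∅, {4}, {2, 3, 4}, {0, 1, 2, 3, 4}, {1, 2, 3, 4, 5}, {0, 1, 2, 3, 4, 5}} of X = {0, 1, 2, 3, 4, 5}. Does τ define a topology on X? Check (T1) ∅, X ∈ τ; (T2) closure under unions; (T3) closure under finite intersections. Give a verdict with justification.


τ is NOT a topology on X.

Axiom (T1): ∅ ∈ τ? Yes; X ∈ τ? Yes.
Axiom (T2/T3): check pairwise unions and intersections of members of τ.
Counterexample for (T3): {0, 1, 2, 3, 4} ∩ {1, 2, 3, 4, 5} = {1, 2, 3, 4} ∉ τ. Therefore τ is NOT a topology.


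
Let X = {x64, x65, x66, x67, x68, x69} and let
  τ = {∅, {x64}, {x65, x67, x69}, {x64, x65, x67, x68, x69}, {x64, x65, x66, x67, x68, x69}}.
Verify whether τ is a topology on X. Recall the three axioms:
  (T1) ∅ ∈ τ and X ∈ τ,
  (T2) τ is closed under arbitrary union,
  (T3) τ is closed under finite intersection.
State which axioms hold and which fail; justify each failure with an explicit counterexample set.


τ is NOT a topology on X.

Axiom (T1): ∅ ∈ τ? Yes; X ∈ τ? Yes.
Axiom (T2/T3): check pairwise unions and intersections of members of τ.
Counterexample for (T2): {x64} ∪ {x65, x67, x69} = {x64, x65, x67, x69} ∉ τ. Therefore τ is NOT a topology.


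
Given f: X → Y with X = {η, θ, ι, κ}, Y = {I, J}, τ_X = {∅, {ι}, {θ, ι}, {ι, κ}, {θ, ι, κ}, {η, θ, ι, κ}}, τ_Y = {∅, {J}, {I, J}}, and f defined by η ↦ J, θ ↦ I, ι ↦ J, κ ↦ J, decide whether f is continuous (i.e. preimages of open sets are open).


f is NOT continuous.

Compute f^{-1}(U) for each U ∈ τ_Y:
  U = ∅: f^{-1}(U) = ∅ ∈ τ_X ✓.
  U = {J}: f^{-1}(U) = {η, ι, κ} ∉ τ_X ✗.
  U = {I, J}: f^{-1}(U) = {η, θ, ι, κ} ∈ τ_X ✓.
Found U = {J} with f^{-1}(U) = {η, ι, κ} not in τ_X. Therefore f is NOT continuous.


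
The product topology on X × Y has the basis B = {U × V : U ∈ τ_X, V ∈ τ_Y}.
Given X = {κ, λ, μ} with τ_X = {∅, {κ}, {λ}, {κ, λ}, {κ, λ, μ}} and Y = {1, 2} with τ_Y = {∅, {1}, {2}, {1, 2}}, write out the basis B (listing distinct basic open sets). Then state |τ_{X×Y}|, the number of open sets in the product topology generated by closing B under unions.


Basis B = {∅ × ∅, {κ} × {1}, {κ} × {2}, {λ} × {1}, {λ} × {2}, {κ} × {1, 2}, {κ, λ} × {1}, {κ, λ} × {2}, {λ} × {1, 2}, {κ, λ, μ} × {1}, {κ, λ, μ} × {2}, {κ, λ} × {1, 2}, {κ, λ, μ} × {1, 2}}; |τ_{X×Y}| = 25.

Enumerate products U × V with U ∈ τ_X, V ∈ τ_Y (deduplicated):
  ∅ × ∅ = {} (∅)
  {κ} × {1} = {(κ,1)}
  {κ} × {2} = {(κ,2)}
  {λ} × {1} = {(λ,1)}
  {λ} × {2} = {(λ,2)}
  {κ} × {1, 2} = {(κ,1), (κ,2)}
  {κ, λ} × {1} = {(κ,1), (λ,1)}
  {κ, λ} × {2} = {(κ,2), (λ,2)}
  {λ} × {1, 2} = {(λ,1), (λ,2)}
  {κ, λ, μ} × {1} = {(κ,1), (λ,1), (μ,1)}
  {κ, λ, μ} × {2} = {(κ,2), (λ,2), (μ,2)}
  {κ, λ} × {1, 2} = {(κ,1), (κ,2), (λ,1), (λ,2)}
  {κ, λ, μ} × {1, 2} = {(κ,1), (κ,2), (λ,1), (λ,2), (μ,1), (μ,2)}
These 13 distinct sets form the basis B.
Close under arbitrary unions to get τ_{X×Y}; counting gives |τ_{X×Y}| = 25.


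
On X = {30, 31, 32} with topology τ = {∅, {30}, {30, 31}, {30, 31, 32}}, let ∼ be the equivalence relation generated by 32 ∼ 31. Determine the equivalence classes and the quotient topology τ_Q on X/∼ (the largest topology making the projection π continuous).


X/∼ = {[30], [31=32]}; |τ_Q| = 3.

Equivalence classes: [30], [31=32].
Quotient map π: X → X/∼ sends 30 ↦ [30], 31 ↦ [31=32], 32 ↦ [31=32].
For each subset V ⊆ X/∼, compute π^{-1}(V) ⊆ X and check whether π^{-1}(V) ∈ τ. V is open in τ_Q iff π^{-1}(V) ∈ τ.
  V = {}: π^{-1}(V) = ∅ ∈ τ ✓.
  V = {[30]}: π^{-1}(V) = {30} ∈ τ ✓.
  V = {[31=32]}: π^{-1}(V) = {31, 32} ∉ τ ✗.
  V = {[30], [31=32]}: π^{-1}(V) = {30, 31, 32} ∈ τ ✓.
Open sets in the quotient: τ_Q = {{}, {[30]}, {[30], [31=32]}} (3 elements).


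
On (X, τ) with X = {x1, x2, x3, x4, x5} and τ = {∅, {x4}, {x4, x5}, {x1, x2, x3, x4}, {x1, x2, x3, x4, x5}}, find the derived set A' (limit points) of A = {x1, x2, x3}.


A' = {x1, x2, x3}

For each x ∈ X, list the open sets U ∈ τ with x ∈ U, then check whether U ∩ (A ∖ {x}) ≠ ∅ for every such U.
  x = x1: opens ∋ x are {x1, x2, x3, x4}, {x1, x2, x3, x4, x5}; each meets A ∖ {x1}, so x IS a limit point.
  x = x2: opens ∋ x are {x1, x2, x3, x4}, {x1, x2, x3, x4, x5}; each meets A ∖ {x2}, so x IS a limit point.
  x = x3: opens ∋ x are {x1, x2, x3, x4}, {x1, x2, x3, x4, x5}; each meets A ∖ {x3}, so x IS a limit point.
  x = x4: open {x4} ∋ x has {x4} ∩ (A ∖ {x4}) = ∅, so x is NOT a limit point.
  x = x5: open {x4, x5} ∋ x has {x4, x5} ∩ (A ∖ {x5}) = ∅, so x is NOT a limit point.
Collecting: A' = {x1, x2, x3}.


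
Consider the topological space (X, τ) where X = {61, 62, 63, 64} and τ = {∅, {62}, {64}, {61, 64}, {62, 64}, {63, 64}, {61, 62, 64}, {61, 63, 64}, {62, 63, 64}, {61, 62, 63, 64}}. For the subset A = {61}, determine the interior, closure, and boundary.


int(A) = ∅, cl(A) = {61}, ∂A = {61}.

Closed sets in (X, τ) are complements of opens:
  closed(X, τ) = {∅, {61}, {62}, {63}, {61, 62}, {61, 63}, {62, 63}, {61, 62, 63}, {61, 63, 64}, {61, 62, 63, 64}}.
int(A) = ⋃ {U ∈ τ : U ⊆ A}. Opens contained in A: ∅.
Taking the union of these: int(A) = ∅.
cl(A) = ⋂ {C closed : A ⊆ C}. Closed sets containing A: {61}, {61, 62}, {61, 63}, {61, 62, 63}, {61, 63, 64}, {61, 62, 63, 64}.
Intersecting these: cl(A) = {61}.
∂A = cl(A) ∖ int(A) = {61} ∖ ∅ = {61}.


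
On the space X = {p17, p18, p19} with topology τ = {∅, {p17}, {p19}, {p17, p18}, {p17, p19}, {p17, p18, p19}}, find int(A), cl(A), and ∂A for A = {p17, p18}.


int(A) = {p17, p18}, cl(A) = {p17, p18}, ∂A = ∅.

Closed sets in (X, τ) are complements of opens:
  closed(X, τ) = {∅, {p18}, {p19}, {p17, p18}, {p18, p19}, {p17, p18, p19}}.
int(A) = ⋃ {U ∈ τ : U ⊆ A}. Opens contained in A: ∅, {p17}, {p17, p18}.
Taking the union of these: int(A) = {p17, p18}.
cl(A) = ⋂ {C closed : A ⊆ C}. Closed sets containing A: {p17, p18}, {p17, p18, p19}.
Intersecting these: cl(A) = {p17, p18}.
∂A = cl(A) ∖ int(A) = {p17, p18} ∖ {p17, p18} = ∅.


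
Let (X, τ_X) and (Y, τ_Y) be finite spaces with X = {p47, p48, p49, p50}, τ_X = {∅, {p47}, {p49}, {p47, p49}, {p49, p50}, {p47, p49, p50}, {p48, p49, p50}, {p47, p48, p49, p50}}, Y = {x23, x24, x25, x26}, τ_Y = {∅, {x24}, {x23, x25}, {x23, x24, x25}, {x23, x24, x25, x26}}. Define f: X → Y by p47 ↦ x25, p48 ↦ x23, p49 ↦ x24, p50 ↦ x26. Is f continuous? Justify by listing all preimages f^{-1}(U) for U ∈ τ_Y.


f is NOT continuous.

Compute f^{-1}(U) for each U ∈ τ_Y:
  U = ∅: f^{-1}(U) = ∅ ∈ τ_X ✓.
  U = {x24}: f^{-1}(U) = {p49} ∈ τ_X ✓.
  U = {x23, x25}: f^{-1}(U) = {p47, p48} ∉ τ_X ✗.
  U = {x23, x24, x25}: f^{-1}(U) = {p47, p48, p49} ∉ τ_X ✗.
  U = {x23, x24, x25, x26}: f^{-1}(U) = {p47, p48, p49, p50} ∈ τ_X ✓.
Found U = {x23, x25} with f^{-1}(U) = {p47, p48} not in τ_X. Therefore f is NOT continuous.
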